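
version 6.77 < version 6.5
False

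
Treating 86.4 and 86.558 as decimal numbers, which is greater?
86.558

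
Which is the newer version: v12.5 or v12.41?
v12.41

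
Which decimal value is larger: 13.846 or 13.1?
13.846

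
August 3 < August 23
True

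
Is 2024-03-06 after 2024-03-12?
No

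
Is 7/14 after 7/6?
Yes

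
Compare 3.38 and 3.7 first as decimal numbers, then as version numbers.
As decimals: 3.38 < 3.7. As versions: v3.38 > v3.7 (minor version 38 > 7).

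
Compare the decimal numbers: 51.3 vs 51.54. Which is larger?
51.54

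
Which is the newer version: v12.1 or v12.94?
v12.94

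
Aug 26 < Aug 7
False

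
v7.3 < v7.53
True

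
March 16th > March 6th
True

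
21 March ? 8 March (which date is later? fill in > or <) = >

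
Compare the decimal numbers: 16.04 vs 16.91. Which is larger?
16.91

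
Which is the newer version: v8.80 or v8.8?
v8.80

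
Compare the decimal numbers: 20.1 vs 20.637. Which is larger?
20.637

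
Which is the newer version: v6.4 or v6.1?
v6.4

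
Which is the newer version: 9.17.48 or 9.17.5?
9.17.48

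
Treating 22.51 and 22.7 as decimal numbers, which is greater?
22.7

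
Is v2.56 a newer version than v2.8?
Yes. Version numbers are compared segment by segment as integers, not as decimals: minor version 56 > 8, so v2.56 > v2.8 (even though the decimal 2.56 < 2.8).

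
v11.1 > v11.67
False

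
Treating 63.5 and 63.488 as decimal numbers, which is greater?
63.5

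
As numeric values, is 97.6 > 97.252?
True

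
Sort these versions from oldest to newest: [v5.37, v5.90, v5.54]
[v5.37, v5.54, v5.90]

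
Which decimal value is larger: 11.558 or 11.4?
11.558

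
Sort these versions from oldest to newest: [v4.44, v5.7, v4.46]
[v4.44, v4.46, v5.7]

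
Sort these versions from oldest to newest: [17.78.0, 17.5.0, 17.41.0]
[17.5.0, 17.41.0, 17.78.0]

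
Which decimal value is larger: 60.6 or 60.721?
60.721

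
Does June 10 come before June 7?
No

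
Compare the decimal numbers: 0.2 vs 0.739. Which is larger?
0.739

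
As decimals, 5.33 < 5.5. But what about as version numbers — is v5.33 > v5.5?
True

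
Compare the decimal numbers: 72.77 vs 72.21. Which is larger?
72.77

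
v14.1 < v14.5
True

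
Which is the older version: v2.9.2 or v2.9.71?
v2.9.2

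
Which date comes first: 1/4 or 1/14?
1/4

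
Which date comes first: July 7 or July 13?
July 7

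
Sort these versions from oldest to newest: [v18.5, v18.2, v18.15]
[v18.2, v18.5, v18.15]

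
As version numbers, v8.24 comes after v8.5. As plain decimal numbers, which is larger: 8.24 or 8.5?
8.5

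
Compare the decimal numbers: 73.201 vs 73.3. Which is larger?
73.3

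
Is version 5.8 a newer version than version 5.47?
No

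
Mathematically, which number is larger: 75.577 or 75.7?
75.7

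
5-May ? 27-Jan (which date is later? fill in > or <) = >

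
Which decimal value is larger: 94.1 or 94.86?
94.86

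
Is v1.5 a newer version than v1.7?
No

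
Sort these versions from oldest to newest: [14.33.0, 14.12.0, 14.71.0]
[14.12.0, 14.33.0, 14.71.0]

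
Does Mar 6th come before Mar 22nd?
Yes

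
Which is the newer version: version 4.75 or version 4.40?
version 4.75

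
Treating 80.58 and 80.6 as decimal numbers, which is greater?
80.6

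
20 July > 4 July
True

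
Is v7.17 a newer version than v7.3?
Yes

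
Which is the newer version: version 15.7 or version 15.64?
version 15.64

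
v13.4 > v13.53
False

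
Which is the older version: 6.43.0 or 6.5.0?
6.5.0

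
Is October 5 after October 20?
No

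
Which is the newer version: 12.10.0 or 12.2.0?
12.10.0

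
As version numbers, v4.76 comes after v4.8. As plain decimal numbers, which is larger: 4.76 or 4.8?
4.8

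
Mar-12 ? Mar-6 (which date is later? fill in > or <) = >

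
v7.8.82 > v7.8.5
True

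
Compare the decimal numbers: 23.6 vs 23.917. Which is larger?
23.917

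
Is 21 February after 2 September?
No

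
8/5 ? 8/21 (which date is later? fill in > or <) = <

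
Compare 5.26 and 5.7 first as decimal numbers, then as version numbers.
As decimals: 5.26 < 5.7. As versions: v5.26 > v5.7 (minor version 26 > 7).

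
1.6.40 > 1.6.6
True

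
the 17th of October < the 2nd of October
False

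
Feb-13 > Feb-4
True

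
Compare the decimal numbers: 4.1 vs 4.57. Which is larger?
4.57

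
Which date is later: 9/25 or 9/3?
9/25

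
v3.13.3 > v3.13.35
False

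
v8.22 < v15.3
True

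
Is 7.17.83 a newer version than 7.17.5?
Yes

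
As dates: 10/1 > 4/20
True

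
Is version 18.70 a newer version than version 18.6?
Yes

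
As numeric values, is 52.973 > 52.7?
True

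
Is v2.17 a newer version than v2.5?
Yes. Version numbers are compared segment by segment as integers, not as decimals: minor version 17 > 5, so v2.17 > v2.5 (even though the decimal 2.17 < 2.5).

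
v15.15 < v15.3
False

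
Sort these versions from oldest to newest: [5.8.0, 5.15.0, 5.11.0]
[5.8.0, 5.11.0, 5.15.0]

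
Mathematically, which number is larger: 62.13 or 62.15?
62.15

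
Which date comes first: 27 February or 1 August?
27 February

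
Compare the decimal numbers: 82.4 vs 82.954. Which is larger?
82.954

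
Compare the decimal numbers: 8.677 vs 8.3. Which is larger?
8.677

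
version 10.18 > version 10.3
True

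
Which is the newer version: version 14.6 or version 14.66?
version 14.66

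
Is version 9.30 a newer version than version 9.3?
Yes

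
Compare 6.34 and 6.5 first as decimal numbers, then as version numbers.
As decimals: 6.34 < 6.5. As versions: v6.34 > v6.5 (minor version 34 > 5).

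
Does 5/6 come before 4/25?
No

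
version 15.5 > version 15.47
False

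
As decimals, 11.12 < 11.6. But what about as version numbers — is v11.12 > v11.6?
True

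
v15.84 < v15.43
False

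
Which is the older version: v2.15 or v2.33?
v2.15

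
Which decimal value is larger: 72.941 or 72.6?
72.941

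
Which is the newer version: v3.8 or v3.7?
v3.8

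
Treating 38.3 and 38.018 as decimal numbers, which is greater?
38.3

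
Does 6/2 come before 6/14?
Yes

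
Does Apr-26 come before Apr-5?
No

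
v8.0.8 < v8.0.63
True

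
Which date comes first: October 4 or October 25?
October 4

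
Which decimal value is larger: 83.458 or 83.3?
83.458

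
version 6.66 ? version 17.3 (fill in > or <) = <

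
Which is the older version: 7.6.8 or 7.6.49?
7.6.8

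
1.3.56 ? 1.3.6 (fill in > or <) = >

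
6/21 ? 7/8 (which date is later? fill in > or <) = <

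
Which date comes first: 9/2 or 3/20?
3/20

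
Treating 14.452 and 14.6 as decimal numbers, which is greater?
14.6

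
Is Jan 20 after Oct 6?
No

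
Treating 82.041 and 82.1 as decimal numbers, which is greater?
82.1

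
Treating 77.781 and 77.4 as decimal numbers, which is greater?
77.781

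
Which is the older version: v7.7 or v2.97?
v2.97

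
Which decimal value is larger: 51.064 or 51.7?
51.7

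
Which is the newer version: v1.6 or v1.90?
v1.90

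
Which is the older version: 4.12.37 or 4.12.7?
4.12.7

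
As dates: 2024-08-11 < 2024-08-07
False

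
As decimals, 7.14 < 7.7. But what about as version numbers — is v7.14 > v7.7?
True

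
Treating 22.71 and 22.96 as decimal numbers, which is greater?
22.96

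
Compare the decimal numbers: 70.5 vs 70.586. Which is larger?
70.586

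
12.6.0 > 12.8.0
False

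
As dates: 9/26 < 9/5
False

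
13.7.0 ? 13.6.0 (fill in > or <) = >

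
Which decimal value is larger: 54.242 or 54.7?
54.7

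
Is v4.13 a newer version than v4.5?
Yes. Version numbers are compared segment by segment as integers, not as decimals: minor version 13 > 5, so v4.13 > v4.5 (even though the decimal 4.13 < 4.5).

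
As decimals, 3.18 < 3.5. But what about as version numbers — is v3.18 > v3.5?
True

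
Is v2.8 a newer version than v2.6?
Yes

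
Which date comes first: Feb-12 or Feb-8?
Feb-8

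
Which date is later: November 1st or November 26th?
November 26th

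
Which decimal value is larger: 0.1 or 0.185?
0.185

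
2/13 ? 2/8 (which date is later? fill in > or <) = >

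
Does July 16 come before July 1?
No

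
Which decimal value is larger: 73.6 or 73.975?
73.975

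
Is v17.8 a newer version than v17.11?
No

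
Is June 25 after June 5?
Yes. Day 25 comes after day 5 in June — this is a date comparison, not a decimal one (the decimal 6.25 would be smaller than 6.5).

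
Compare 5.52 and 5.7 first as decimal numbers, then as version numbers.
As decimals: 5.52 < 5.7. As versions: v5.52 > v5.7 (minor version 52 > 7).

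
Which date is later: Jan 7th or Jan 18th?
Jan 18th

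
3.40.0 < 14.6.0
True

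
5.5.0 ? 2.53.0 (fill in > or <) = >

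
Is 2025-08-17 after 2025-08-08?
Yes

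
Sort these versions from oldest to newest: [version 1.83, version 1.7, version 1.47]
[version 1.7, version 1.47, version 1.83]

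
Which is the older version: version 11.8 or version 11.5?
version 11.5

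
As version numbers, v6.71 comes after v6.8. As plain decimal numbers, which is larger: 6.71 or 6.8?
6.8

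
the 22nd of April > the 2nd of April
True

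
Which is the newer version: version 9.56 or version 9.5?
version 9.56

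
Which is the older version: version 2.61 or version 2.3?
version 2.3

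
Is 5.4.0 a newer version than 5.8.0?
No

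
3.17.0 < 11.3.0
True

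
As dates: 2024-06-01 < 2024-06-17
True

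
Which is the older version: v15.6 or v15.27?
v15.6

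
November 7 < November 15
True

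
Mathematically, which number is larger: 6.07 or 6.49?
6.49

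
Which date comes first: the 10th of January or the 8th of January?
the 8th of January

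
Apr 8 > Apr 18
False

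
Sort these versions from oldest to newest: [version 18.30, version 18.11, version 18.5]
[version 18.5, version 18.11, version 18.30]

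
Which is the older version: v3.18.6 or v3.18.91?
v3.18.6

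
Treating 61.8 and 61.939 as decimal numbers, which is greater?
61.939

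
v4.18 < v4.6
False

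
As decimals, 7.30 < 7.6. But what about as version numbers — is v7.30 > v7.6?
True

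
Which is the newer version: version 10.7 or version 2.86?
version 10.7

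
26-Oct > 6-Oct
True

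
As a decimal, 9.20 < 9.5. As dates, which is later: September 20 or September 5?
September 20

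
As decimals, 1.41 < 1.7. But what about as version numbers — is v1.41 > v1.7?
True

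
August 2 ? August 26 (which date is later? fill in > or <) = <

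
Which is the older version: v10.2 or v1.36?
v1.36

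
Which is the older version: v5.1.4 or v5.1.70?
v5.1.4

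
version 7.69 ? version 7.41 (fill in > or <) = >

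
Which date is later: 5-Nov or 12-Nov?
12-Nov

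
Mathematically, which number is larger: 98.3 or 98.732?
98.732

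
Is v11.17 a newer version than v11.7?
Yes. Version numbers are compared segment by segment as integers, not as decimals: minor version 17 > 7, so v11.17 > v11.7 (even though the decimal 11.17 < 11.7).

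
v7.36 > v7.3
True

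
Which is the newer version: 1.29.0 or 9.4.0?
9.4.0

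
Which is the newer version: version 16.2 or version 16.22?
version 16.22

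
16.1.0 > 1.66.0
True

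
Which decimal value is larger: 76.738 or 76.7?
76.738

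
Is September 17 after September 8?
Yes. Day 17 comes after day 8 in September — this is a date comparison, not a decimal one (the decimal 9.17 would be smaller than 9.8).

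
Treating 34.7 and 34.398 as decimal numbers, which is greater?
34.7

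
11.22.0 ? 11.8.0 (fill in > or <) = >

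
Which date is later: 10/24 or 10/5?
10/24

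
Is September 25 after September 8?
Yes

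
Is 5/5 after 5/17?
No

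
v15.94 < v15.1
False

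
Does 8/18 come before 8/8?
No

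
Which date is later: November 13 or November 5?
November 13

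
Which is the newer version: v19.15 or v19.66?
v19.66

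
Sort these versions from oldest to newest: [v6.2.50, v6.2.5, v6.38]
[v6.2.5, v6.2.50, v6.38]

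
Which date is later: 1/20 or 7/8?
7/8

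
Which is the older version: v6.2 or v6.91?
v6.2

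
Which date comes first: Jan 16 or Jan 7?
Jan 7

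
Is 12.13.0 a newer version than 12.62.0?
No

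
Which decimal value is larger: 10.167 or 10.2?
10.2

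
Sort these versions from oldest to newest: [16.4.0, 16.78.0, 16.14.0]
[16.4.0, 16.14.0, 16.78.0]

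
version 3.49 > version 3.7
True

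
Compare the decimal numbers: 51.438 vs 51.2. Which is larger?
51.438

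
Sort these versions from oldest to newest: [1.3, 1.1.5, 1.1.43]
[1.1.5, 1.1.43, 1.3]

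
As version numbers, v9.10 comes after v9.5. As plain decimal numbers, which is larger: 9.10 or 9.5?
9.5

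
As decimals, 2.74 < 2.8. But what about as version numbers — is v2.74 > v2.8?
True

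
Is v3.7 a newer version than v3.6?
Yes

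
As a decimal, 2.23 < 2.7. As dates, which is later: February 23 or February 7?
February 23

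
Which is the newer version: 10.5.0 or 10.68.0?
10.68.0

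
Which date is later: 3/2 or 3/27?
3/27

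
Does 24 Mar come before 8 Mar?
No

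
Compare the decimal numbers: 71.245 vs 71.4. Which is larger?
71.4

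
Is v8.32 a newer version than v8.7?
Yes. Version numbers are compared segment by segment as integers, not as decimals: minor version 32 > 7, so v8.32 > v8.7 (even though the decimal 8.32 < 8.7).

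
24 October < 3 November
True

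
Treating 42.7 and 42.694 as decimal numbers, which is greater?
42.7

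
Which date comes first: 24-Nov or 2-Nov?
2-Nov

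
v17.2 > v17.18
False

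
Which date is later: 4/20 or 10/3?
10/3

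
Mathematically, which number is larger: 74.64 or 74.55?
74.64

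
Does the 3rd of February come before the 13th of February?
Yes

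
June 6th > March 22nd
True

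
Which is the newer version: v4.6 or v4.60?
v4.60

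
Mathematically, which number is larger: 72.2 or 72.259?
72.259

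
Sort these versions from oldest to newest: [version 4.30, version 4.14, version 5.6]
[version 4.14, version 4.30, version 5.6]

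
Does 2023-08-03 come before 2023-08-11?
Yes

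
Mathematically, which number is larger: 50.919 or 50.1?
50.919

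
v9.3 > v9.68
False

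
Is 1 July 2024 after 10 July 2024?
No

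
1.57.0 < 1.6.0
False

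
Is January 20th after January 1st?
Yes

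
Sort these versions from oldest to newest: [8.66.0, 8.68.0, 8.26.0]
[8.26.0, 8.66.0, 8.68.0]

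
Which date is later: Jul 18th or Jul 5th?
Jul 18th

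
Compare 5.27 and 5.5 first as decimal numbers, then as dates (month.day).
As decimals: 5.27 < 5.5. As dates: 5/27 is later than 5/5 (day 27 > day 5).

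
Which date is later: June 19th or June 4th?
June 19th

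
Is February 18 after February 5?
Yes. Day 18 comes after day 5 in February — this is a date comparison, not a decimal one (the decimal 2.18 would be smaller than 2.5).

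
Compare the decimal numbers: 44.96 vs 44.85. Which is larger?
44.96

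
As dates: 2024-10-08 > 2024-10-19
False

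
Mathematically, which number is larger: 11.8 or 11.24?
11.8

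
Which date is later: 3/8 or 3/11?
3/11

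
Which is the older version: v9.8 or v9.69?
v9.8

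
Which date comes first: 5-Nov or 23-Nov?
5-Nov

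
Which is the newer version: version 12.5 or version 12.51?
version 12.51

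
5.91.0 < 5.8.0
False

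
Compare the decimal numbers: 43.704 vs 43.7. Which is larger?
43.704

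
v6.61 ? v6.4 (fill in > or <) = >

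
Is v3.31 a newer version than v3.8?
Yes. Version numbers are compared segment by segment as integers, not as decimals: minor version 31 > 8, so v3.31 > v3.8 (even though the decimal 3.31 < 3.8).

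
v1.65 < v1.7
False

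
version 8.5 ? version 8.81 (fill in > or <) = <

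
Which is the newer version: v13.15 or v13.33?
v13.33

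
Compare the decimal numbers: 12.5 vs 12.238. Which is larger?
12.5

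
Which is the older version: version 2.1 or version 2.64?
version 2.1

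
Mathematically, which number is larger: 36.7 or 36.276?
36.7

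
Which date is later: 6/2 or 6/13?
6/13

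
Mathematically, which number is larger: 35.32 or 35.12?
35.32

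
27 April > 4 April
True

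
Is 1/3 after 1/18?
No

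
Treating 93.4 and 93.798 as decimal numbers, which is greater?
93.798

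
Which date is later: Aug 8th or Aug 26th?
Aug 26th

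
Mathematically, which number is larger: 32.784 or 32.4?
32.784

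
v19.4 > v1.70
True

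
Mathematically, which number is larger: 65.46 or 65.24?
65.46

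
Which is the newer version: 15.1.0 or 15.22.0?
15.22.0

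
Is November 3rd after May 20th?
Yes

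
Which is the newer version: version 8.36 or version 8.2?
version 8.36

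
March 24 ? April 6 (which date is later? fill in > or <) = <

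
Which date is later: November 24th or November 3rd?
November 24th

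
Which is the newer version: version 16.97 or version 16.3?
version 16.97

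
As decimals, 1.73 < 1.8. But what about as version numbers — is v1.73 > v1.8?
True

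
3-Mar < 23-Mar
True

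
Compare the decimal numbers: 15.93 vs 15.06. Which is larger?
15.93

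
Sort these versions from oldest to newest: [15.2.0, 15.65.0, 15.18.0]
[15.2.0, 15.18.0, 15.65.0]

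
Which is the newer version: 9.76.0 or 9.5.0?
9.76.0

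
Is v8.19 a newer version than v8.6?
Yes. Version numbers are compared segment by segment as integers, not as decimals: minor version 19 > 6, so v8.19 > v8.6 (even though the decimal 8.19 < 8.6).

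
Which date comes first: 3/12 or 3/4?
3/4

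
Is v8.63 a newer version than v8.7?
Yes. Version numbers are compared segment by segment as integers, not as decimals: minor version 63 > 7, so v8.63 > v8.7 (even though the decimal 8.63 < 8.7).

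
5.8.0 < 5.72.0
True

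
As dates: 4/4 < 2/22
False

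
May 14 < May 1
False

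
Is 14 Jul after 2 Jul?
Yes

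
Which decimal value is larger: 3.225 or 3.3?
3.3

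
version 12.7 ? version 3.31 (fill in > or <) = >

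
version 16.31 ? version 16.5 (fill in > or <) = >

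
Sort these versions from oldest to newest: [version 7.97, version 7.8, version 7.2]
[version 7.2, version 7.8, version 7.97]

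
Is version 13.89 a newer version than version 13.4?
Yes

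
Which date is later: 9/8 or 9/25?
9/25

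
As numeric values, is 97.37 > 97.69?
False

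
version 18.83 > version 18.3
True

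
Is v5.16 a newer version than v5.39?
No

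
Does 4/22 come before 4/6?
No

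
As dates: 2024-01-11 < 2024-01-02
False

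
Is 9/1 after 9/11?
No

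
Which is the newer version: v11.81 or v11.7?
v11.81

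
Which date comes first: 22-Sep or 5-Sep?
5-Sep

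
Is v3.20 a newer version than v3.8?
Yes. Version numbers are compared segment by segment as integers, not as decimals: minor version 20 > 8, so v3.20 > v3.8 (even though the decimal 3.20 < 3.8).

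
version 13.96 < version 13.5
False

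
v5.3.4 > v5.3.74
False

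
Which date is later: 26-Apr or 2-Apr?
26-Apr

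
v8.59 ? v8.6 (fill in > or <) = >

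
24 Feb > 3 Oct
False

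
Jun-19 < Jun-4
False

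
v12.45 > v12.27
True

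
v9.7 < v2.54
False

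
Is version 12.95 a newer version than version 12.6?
Yes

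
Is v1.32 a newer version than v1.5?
Yes. Version numbers are compared segment by segment as integers, not as decimals: minor version 32 > 5, so v1.32 > v1.5 (even though the decimal 1.32 < 1.5).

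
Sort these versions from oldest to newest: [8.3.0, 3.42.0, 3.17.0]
[3.17.0, 3.42.0, 8.3.0]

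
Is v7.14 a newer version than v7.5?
Yes. Version numbers are compared segment by segment as integers, not as decimals: minor version 14 > 5, so v7.14 > v7.5 (even though the decimal 7.14 < 7.5).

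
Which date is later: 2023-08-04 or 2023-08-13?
2023-08-13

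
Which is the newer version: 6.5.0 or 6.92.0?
6.92.0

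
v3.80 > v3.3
True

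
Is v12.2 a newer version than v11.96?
Yes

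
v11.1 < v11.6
True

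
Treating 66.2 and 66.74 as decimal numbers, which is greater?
66.74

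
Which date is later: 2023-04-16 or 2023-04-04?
2023-04-16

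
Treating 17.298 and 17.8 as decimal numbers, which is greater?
17.8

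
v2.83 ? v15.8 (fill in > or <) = <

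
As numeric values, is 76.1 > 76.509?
False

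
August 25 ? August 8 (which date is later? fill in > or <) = >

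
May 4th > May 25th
False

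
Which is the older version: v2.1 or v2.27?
v2.1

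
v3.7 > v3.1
True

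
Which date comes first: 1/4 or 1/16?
1/4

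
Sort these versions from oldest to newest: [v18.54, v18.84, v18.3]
[v18.3, v18.54, v18.84]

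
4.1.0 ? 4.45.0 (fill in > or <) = <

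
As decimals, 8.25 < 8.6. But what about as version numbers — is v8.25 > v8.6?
True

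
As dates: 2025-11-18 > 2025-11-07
True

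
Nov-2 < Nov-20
True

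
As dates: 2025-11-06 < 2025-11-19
True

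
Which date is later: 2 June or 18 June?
18 June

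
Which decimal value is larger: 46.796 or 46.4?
46.796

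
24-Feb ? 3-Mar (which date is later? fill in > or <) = <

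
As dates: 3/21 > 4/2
False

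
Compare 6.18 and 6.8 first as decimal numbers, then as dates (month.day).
As decimals: 6.18 < 6.8. As dates: 6/18 is later than 6/8 (day 18 > day 8).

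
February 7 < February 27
True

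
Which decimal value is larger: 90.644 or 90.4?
90.644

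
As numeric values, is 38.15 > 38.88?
False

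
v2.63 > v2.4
True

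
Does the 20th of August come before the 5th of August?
No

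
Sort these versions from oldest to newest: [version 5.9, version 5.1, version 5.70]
[version 5.1, version 5.9, version 5.70]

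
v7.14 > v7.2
True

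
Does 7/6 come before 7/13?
Yes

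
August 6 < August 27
True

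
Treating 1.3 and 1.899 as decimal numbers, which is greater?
1.899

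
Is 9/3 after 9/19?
No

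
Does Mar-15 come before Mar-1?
No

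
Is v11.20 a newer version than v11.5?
Yes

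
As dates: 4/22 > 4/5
True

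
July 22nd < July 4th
False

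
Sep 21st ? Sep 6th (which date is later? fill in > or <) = >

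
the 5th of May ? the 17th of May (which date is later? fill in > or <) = <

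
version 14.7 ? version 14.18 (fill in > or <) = <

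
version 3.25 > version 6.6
False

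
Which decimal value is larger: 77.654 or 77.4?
77.654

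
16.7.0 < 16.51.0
True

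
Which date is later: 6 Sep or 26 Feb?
6 Sep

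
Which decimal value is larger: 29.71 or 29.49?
29.71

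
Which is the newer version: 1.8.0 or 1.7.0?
1.8.0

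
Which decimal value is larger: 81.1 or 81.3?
81.3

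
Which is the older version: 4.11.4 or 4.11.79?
4.11.4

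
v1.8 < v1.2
False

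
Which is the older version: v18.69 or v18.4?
v18.4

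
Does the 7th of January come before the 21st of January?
Yes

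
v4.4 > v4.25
False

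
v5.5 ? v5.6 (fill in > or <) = <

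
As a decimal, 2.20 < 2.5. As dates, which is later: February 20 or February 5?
February 20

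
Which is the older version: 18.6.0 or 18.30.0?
18.6.0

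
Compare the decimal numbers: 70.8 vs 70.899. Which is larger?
70.899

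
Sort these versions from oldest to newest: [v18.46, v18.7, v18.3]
[v18.3, v18.7, v18.46]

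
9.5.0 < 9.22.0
True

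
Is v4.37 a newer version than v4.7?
Yes. Version numbers are compared segment by segment as integers, not as decimals: minor version 37 > 7, so v4.37 > v4.7 (even though the decimal 4.37 < 4.7).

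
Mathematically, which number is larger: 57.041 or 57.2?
57.2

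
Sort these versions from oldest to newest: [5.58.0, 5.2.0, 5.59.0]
[5.2.0, 5.58.0, 5.59.0]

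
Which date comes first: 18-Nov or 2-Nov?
2-Nov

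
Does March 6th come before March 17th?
Yes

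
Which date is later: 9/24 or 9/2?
9/24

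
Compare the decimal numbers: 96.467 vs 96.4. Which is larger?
96.467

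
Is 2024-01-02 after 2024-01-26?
No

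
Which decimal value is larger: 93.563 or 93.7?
93.7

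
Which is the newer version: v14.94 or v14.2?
v14.94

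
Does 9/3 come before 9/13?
Yes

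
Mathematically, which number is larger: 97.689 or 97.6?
97.689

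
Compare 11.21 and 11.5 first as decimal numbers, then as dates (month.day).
As decimals: 11.21 < 11.5. As dates: 11/21 is later than 11/5 (day 21 > day 5).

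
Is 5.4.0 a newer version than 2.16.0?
Yes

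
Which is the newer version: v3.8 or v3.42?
v3.42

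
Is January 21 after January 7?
Yes. Day 21 comes after day 7 in January — this is a date comparison, not a decimal one (the decimal 1.21 would be smaller than 1.7).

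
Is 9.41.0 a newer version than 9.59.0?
No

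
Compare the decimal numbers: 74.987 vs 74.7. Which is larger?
74.987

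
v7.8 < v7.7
False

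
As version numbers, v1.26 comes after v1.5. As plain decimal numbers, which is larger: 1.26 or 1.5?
1.5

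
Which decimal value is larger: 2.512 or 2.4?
2.512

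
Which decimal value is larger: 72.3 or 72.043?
72.3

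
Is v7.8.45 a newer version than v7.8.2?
Yes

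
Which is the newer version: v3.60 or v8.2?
v8.2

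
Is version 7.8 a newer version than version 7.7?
Yes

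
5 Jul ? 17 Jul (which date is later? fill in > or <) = <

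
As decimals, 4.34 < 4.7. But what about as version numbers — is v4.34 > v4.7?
True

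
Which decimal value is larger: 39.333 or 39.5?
39.5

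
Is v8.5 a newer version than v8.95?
No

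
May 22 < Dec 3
True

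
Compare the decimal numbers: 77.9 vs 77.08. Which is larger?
77.9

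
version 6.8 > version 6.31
False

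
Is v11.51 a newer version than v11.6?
Yes. Version numbers are compared segment by segment as integers, not as decimals: minor version 51 > 6, so v11.51 > v11.6 (even though the decimal 11.51 < 11.6).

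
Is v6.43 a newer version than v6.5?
Yes. Version numbers are compared segment by segment as integers, not as decimals: minor version 43 > 5, so v6.43 > v6.5 (even though the decimal 6.43 < 6.5).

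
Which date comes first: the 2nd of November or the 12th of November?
the 2nd of November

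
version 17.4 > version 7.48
True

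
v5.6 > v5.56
False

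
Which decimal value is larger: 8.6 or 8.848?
8.848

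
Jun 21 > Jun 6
True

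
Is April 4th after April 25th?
No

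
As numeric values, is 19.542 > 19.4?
True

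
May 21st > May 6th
True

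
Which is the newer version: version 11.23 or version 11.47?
version 11.47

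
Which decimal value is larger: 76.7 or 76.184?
76.7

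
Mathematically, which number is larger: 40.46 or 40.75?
40.75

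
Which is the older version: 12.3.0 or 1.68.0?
1.68.0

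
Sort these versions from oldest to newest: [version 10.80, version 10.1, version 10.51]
[version 10.1, version 10.51, version 10.80]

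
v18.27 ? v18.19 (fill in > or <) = >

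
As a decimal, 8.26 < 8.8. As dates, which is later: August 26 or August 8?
August 26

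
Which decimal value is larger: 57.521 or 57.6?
57.6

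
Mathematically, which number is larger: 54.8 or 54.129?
54.8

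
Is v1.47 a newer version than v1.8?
Yes. Version numbers are compared segment by segment as integers, not as decimals: minor version 47 > 8, so v1.47 > v1.8 (even though the decimal 1.47 < 1.8).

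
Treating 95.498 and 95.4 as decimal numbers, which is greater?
95.498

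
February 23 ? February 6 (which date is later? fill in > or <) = >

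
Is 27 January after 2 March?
No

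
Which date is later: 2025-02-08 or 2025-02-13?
2025-02-13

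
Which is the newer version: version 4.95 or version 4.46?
version 4.95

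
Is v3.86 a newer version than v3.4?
Yes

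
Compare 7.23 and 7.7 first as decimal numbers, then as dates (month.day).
As decimals: 7.23 < 7.7. As dates: 7/23 is later than 7/7 (day 23 > day 7).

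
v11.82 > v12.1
False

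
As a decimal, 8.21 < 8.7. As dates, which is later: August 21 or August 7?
August 21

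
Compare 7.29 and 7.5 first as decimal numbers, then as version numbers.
As decimals: 7.29 < 7.5. As versions: v7.29 > v7.5 (minor version 29 > 5).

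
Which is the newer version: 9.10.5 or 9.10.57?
9.10.57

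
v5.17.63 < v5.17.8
False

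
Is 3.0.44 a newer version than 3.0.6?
Yes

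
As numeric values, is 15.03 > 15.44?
False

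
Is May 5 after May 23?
No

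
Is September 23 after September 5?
Yes. Day 23 comes after day 5 in September — this is a date comparison, not a decimal one (the decimal 9.23 would be smaller than 9.5).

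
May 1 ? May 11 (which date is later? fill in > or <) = <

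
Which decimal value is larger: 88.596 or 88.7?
88.7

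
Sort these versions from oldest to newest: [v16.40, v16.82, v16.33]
[v16.33, v16.40, v16.82]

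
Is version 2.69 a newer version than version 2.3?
Yes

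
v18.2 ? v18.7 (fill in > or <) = <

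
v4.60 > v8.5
False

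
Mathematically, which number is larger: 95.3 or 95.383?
95.383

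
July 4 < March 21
False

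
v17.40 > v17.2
True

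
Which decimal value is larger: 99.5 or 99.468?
99.5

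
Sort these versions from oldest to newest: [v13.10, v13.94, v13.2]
[v13.2, v13.10, v13.94]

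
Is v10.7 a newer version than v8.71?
Yes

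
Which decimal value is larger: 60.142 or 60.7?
60.7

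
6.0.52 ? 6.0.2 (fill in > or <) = >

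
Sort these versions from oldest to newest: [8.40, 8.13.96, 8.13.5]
[8.13.5, 8.13.96, 8.40]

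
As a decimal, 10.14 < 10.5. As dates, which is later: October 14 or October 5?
October 14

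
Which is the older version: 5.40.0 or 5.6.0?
5.6.0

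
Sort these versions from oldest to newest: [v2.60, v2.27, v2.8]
[v2.8, v2.27, v2.60]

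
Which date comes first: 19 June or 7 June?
7 June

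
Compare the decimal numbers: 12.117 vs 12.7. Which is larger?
12.7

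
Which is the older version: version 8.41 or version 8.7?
version 8.7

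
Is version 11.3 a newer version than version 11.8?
No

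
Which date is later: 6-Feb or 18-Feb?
18-Feb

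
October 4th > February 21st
True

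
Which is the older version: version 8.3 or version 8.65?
version 8.3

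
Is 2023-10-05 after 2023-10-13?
No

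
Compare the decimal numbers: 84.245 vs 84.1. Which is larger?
84.245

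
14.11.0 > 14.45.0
False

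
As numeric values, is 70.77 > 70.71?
True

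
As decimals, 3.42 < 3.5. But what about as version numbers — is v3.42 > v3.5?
True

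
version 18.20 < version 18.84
True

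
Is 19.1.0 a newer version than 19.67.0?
No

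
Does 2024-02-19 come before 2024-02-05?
No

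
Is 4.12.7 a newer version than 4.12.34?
No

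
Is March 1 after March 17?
No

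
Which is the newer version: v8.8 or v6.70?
v8.8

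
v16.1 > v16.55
False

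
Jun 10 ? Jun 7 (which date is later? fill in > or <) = >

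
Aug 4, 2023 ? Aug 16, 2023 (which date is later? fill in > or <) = <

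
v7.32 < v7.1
False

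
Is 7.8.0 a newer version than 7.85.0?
No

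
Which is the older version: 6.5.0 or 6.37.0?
6.5.0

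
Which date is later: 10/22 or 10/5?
10/22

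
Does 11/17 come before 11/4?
No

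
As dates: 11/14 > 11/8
True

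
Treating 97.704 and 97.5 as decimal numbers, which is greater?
97.704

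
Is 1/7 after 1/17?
No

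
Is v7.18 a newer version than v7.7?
Yes. Version numbers are compared segment by segment as integers, not as decimals: minor version 18 > 7, so v7.18 > v7.7 (even though the decimal 7.18 < 7.7).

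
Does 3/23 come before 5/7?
Yes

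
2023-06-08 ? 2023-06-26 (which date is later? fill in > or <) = <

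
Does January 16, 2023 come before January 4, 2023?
No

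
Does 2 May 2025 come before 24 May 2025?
Yes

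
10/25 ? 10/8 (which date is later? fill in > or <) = >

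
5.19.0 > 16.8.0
False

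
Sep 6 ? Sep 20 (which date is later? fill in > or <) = <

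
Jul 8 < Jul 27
True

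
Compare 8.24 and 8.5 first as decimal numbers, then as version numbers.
As decimals: 8.24 < 8.5. As versions: v8.24 > v8.5 (minor version 24 > 5).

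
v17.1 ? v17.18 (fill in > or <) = <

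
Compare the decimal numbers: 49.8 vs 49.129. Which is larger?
49.8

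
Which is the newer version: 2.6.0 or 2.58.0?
2.58.0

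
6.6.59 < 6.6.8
False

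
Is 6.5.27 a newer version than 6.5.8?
Yes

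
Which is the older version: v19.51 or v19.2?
v19.2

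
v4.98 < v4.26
False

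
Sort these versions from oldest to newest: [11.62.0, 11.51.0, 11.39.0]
[11.39.0, 11.51.0, 11.62.0]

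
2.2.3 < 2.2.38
True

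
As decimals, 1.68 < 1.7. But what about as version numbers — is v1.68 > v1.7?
True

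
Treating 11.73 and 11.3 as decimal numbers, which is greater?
11.73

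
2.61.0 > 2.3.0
True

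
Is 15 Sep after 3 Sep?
Yes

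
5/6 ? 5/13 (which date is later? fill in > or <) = <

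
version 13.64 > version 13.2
True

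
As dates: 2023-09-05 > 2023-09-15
False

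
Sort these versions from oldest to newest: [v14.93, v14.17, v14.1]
[v14.1, v14.17, v14.93]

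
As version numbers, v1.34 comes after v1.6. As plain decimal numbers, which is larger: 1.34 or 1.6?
1.6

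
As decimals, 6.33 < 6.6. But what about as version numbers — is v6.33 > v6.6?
True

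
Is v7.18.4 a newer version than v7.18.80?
No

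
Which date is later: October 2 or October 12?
October 12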